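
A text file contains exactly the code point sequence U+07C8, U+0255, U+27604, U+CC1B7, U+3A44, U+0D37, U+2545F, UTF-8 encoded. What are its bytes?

U+07C8: 2-byte form → DF 88.
U+0255: 2-byte form → C9 95.
U+27604: 4-byte form → F0 A7 98 84.
U+CC1B7: 4-byte form → F3 8C 86 B7.
U+3A44: 3-byte form → E3 A9 84.
U+0D37: 3-byte form → E0 B4 B7.
U+2545F: 4-byte form → F0 A5 91 9F.
Concatenated (22 bytes): DF 88 C9 95 F0 A7 98 84 F3 8C 86 B7 E3 A9 84 E0 B4 B7 F0 A5 91 9F.

DF 88 C9 95 F0 A7 98 84 F3 8C 86 B7 E3 A9 84 E0 B4 B7 F0 A5 91 9F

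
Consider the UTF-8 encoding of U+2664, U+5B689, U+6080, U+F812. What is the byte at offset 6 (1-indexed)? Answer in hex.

0x9A

1-indexed offset 6 is 0-indexed offset 5.
U+2664 → 3-byte form E2 99 A4 at offsets 0–2.
U+5B689 → 4-byte form F1 9B 9A 89 at offsets 3–6.
Offset 5 falls in char 2's range; it's byte 3 of F1 9B 9A 89 = 0x9A.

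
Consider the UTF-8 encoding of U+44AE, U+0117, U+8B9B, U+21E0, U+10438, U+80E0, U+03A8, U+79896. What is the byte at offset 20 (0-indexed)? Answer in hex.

0xF1

U+44AE → 3-byte form E4 92 AE at offsets 0–2.
U+0117 → 2-byte form C4 97 at offsets 3–4.
U+8B9B → 3-byte form E8 AE 9B at offsets 5–7.
U+21E0 → 3-byte form E2 87 A0 at offsets 8–10.
U+10438 → 4-byte form F0 90 90 B8 at offsets 11–14.
U+80E0 → 3-byte form E8 83 A0 at offsets 15–17.
U+03A8 → 2-byte form CE A8 at offsets 18–19.
U+79896 → 4-byte form F1 B9 A2 96 at offsets 20–23.
Offset 20 falls in char 8's range; it's byte 1 of F1 B9 A2 96 = 0xF1.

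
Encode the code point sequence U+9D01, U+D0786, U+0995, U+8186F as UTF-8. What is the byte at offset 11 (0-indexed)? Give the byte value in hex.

U+9D01 → 3-byte form E9 B4 81 at offsets 0–2.
U+D0786 → 4-byte form F3 90 9E 86 at offsets 3–6.
U+0995 → 3-byte form E0 A6 95 at offsets 7–9.
U+8186F → 4-byte form F2 81 A1 AF at offsets 10–13.
Offset 11 falls in char 4's range; it's byte 2 of F2 81 A1 AF = 0x81.

0x81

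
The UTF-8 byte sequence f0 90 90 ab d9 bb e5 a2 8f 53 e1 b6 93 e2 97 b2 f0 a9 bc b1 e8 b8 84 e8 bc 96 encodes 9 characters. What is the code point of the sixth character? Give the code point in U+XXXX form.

U+25F2

Offset 0: leading byte 0xF0 = 11110000 → 4-byte char #1 = F0 90 90 AB.
Offset 4: leading byte 0xD9 = 11011001 → 2-byte char #2 = D9 BB.
Offset 6: leading byte 0xE5 = 11100101 → 3-byte char #3 = E5 A2 8F.
Offset 9: leading byte 0x53 = 01010011 → 1-byte char #4 = 53.
Offset 10: leading byte 0xE1 = 11100001 → 3-byte char #5 = E1 B6 93.
Offset 13: leading byte 0xE2 = 11100010 → 3-byte char #6 = E2 97 B2.
Leading byte 0xE2 = 11100010 matches 1110xxxx → 3-byte sequence.
Byte 1: 0xE2 = 11100010, payload 0010 (4 bits).
Byte 2: 0x97 = 10010111 (10xxxxxx ✓), payload 010111.
Byte 3: 0xB2 = 10110010 (10xxxxxx ✓), payload 110010.
Concatenate: 0010010111110010 = 0x25F2 (16 bits → U+25F2).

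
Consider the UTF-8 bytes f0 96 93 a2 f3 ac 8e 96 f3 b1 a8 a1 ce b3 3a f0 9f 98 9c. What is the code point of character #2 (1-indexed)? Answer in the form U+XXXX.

Offset 0: leading byte 0xF0 = 11110000 → 4-byte char #1 = F0 96 93 A2.
Offset 4: leading byte 0xF3 = 11110011 → 4-byte char #2 = F3 AC 8E 96.
Leading byte 0xF3 = 11110011 matches 11110xxx → 4-byte sequence.
Byte 1: 0xF3 = 11110011, payload 011 (3 bits).
Byte 2: 0xAC = 10101100 (10xxxxxx ✓), payload 101100.
Byte 3: 0x8E = 10001110 (10xxxxxx ✓), payload 001110.
Byte 4: 0x96 = 10010110 (10xxxxxx ✓), payload 010110.
Concatenate: 011101100001110010110 = 0xEC396 (21 bits → U+EC396).

U+EC396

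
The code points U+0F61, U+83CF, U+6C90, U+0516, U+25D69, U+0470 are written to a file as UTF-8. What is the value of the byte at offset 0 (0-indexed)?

U+0F61 → 3-byte form E0 BD A1 at offsets 0–2.
Offset 0 falls in char 1's range; it's byte 1 of E0 BD A1 = 0xE0.

0xE0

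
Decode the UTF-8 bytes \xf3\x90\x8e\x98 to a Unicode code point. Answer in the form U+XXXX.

U+D0398

Leading byte 0xF3 = 11110011 matches 11110xxx → 4-byte sequence.
Byte 1: 0xF3 = 11110011, payload 011 (3 bits).
Byte 2: 0x90 = 10010000 (10xxxxxx ✓), payload 010000.
Byte 3: 0x8E = 10001110 (10xxxxxx ✓), payload 001110.
Byte 4: 0x98 = 10011000 (10xxxxxx ✓), payload 011000.
Concatenate: 011010000001110011000 = 0xD0398 (21 bits → U+D0398).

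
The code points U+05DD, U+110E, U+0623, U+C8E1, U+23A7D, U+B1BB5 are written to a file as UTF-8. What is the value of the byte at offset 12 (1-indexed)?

1-indexed offset 12 is 0-indexed offset 11.
U+05DD → 2-byte form D7 9D at offsets 0–1.
U+110E → 3-byte form E1 84 8E at offsets 2–4.
U+0623 → 2-byte form D8 A3 at offsets 5–6.
U+C8E1 → 3-byte form EC A3 A1 at offsets 7–9.
U+23A7D → 4-byte form F0 A3 A9 BD at offsets 10–13.
Offset 11 falls in char 5's range; it's byte 2 of F0 A3 A9 BD = 0xA3.

0xA3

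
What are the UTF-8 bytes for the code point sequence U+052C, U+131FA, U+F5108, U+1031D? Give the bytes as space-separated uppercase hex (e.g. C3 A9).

D4 AC F0 93 87 BA F3 B5 84 88 F0 90 8C 9D

U+052C: 2-byte form → D4 AC.
U+131FA: 4-byte form → F0 93 87 BA.
U+F5108: 4-byte form → F3 B5 84 88.
U+1031D: 4-byte form → F0 90 8C 9D.
Concatenated (14 bytes): D4 AC F0 93 87 BA F3 B5 84 88 F0 90 8C 9D.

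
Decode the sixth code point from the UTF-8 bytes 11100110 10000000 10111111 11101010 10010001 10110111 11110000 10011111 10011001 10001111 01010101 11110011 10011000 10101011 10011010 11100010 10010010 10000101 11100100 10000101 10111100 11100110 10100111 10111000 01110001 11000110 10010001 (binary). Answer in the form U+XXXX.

Offset 0: leading byte 0xE6 = 11100110 → 3-byte char #1 = E6 80 BF.
Offset 3: leading byte 0xEA = 11101010 → 3-byte char #2 = EA 91 B7.
Offset 6: leading byte 0xF0 = 11110000 → 4-byte char #3 = F0 9F 99 8F.
Offset 10: leading byte 0x55 = 01010101 → 1-byte char #4 = 55.
Offset 11: leading byte 0xF3 = 11110011 → 4-byte char #5 = F3 98 AB 9A.
Offset 15: leading byte 0xE2 = 11100010 → 3-byte char #6 = E2 92 85.
Leading byte 0xE2 = 11100010 matches 1110xxxx → 3-byte sequence.
Byte 1: 0xE2 = 11100010, payload 0010 (4 bits).
Byte 2: 0x92 = 10010010 (10xxxxxx ✓), payload 010010.
Byte 3: 0x85 = 10000101 (10xxxxxx ✓), payload 000101.
Concatenate: 0010010010000101 = 0x2485 (16 bits → U+2485).

U+2485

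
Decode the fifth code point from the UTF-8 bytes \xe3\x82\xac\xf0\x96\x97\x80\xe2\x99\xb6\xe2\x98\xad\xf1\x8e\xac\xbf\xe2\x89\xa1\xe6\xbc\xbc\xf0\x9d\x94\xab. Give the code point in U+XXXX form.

U+4EB3F

Offset 0: leading byte 0xE3 = 11100011 → 3-byte char #1 = E3 82 AC.
Offset 3: leading byte 0xF0 = 11110000 → 4-byte char #2 = F0 96 97 80.
Offset 7: leading byte 0xE2 = 11100010 → 3-byte char #3 = E2 99 B6.
Offset 10: leading byte 0xE2 = 11100010 → 3-byte char #4 = E2 98 AD.
Offset 13: leading byte 0xF1 = 11110001 → 4-byte char #5 = F1 8E AC BF.
Leading byte 0xF1 = 11110001 matches 11110xxx → 4-byte sequence.
Byte 1: 0xF1 = 11110001, payload 001 (3 bits).
Byte 2: 0x8E = 10001110 (10xxxxxx ✓), payload 001110.
Byte 3: 0xAC = 10101100 (10xxxxxx ✓), payload 101100.
Byte 4: 0xBF = 10111111 (10xxxxxx ✓), payload 111111.
Concatenate: 001001110101100111111 = 0x4EB3F (21 bits → U+4EB3F).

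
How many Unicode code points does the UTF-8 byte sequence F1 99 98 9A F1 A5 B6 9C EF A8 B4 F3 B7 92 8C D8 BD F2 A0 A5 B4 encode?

6

Byte at offset 0: 0xF1 = 11110001 → 4-byte char (#1). Advance 4.
Byte at offset 4: 0xF1 = 11110001 → 4-byte char (#2). Advance 4.
Byte at offset 8: 0xEF = 11101111 → 3-byte char (#3). Advance 3.
Byte at offset 11: 0xF3 = 11110011 → 4-byte char (#4). Advance 4.
Byte at offset 15: 0xD8 = 11011000 → 2-byte char (#5). Advance 2.
Byte at offset 17: 0xF2 = 11110010 → 4-byte char (#6). Advance 4.
Reached end at offset 21 after 6 code points.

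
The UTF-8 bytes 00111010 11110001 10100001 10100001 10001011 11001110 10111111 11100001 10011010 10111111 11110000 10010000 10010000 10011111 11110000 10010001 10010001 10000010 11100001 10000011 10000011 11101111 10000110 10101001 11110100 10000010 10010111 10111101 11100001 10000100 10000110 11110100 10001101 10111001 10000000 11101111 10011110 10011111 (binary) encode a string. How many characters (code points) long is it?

Byte at offset 0: 0x3A = 00111010 → 1-byte char (#1). Advance 1.
Byte at offset 1: 0xF1 = 11110001 → 4-byte char (#2). Advance 4.
Byte at offset 5: 0xCE = 11001110 → 2-byte char (#3). Advance 2.
Byte at offset 7: 0xE1 = 11100001 → 3-byte char (#4). Advance 3.
Byte at offset 10: 0xF0 = 11110000 → 4-byte char (#5). Advance 4.
Byte at offset 14: 0xF0 = 11110000 → 4-byte char (#6). Advance 4.
Byte at offset 18: 0xE1 = 11100001 → 3-byte char (#7). Advance 3.
Byte at offset 21: 0xEF = 11101111 → 3-byte char (#8). Advance 3.
Byte at offset 24: 0xF4 = 11110100 → 4-byte char (#9). Advance 4.
Byte at offset 28: 0xE1 = 11100001 → 3-byte char (#10). Advance 3.
Byte at offset 31: 0xF4 = 11110100 → 4-byte char (#11). Advance 4.
Byte at offset 35: 0xEF = 11101111 → 3-byte char (#12). Advance 3.
Reached end at offset 38 after 12 code points.

12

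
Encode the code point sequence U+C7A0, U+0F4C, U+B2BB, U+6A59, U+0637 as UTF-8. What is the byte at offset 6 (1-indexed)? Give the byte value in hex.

0x8C

1-indexed offset 6 is 0-indexed offset 5.
U+C7A0 → 3-byte form EC 9E A0 at offsets 0–2.
U+0F4C → 3-byte form E0 BD 8C at offsets 3–5.
Offset 5 falls in char 2's range; it's byte 3 of E0 BD 8C = 0x8C.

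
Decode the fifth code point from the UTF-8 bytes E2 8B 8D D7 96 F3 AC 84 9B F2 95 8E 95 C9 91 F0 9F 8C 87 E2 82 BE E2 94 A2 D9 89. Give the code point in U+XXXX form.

U+0251

Offset 0: leading byte 0xE2 = 11100010 → 3-byte char #1 = E2 8B 8D.
Offset 3: leading byte 0xD7 = 11010111 → 2-byte char #2 = D7 96.
Offset 5: leading byte 0xF3 = 11110011 → 4-byte char #3 = F3 AC 84 9B.
Offset 9: leading byte 0xF2 = 11110010 → 4-byte char #4 = F2 95 8E 95.
Offset 13: leading byte 0xC9 = 11001001 → 2-byte char #5 = C9 91.
Leading byte 0xC9 = 11001001 matches 110xxxxx → 2-byte sequence.
Byte 1: 0xC9 = 11001001, payload 01001 (5 bits).
Byte 2: 0x91 = 10010001 (10xxxxxx ✓), payload 010001.
Concatenate: 01001010001 = 0x251 (11 bits → U+0251).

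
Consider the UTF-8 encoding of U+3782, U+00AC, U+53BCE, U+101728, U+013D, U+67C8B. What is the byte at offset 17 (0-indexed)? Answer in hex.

0xB2

U+3782 → 3-byte form E3 9E 82 at offsets 0–2.
U+00AC → 2-byte form C2 AC at offsets 3–4.
U+53BCE → 4-byte form F1 93 AF 8E at offsets 5–8.
U+101728 → 4-byte form F4 81 9C A8 at offsets 9–12.
U+013D → 2-byte form C4 BD at offsets 13–14.
U+67C8B → 4-byte form F1 A7 B2 8B at offsets 15–18.
Offset 17 falls in char 6's range; it's byte 3 of F1 A7 B2 8B = 0xB2.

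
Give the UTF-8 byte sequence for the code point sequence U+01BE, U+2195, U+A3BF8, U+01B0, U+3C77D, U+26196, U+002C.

U+01BE: 2-byte form → C6 BE.
U+2195: 3-byte form → E2 86 95.
U+A3BF8: 4-byte form → F2 A3 AF B8.
U+01B0: 2-byte form → C6 B0.
U+3C77D: 4-byte form → F0 BC 9D BD.
U+26196: 4-byte form → F0 A6 86 96.
U+002C: 1-byte form → 2C.
Concatenated (20 bytes): C6 BE E2 86 95 F2 A3 AF B8 C6 B0 F0 BC 9D BD F0 A6 86 96 2C.

C6 BE E2 86 95 F2 A3 AF B8 C6 B0 F0 BC 9D BD F0 A6 86 96 2C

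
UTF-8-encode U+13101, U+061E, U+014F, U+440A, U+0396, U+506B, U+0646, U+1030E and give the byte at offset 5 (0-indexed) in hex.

0x9E

U+13101 → 4-byte form F0 93 84 81 at offsets 0–3.
U+061E → 2-byte form D8 9E at offsets 4–5.
Offset 5 falls in char 2's range; it's byte 2 of D8 9E = 0x9E.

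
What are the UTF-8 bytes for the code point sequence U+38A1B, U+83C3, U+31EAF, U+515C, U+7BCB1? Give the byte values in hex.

U+38A1B: 4-byte form → F0 B8 A8 9B.
U+83C3: 3-byte form → E8 8F 83.
U+31EAF: 4-byte form → F0 B1 BA AF.
U+515C: 3-byte form → E5 85 9C.
U+7BCB1: 4-byte form → F1 BB B2 B1.
Concatenated (18 bytes): F0 B8 A8 9B E8 8F 83 F0 B1 BA AF E5 85 9C F1 BB B2 B1.

F0 B8 A8 9B E8 8F 83 F0 B1 BA AF E5 85 9C F1 BB B2 B1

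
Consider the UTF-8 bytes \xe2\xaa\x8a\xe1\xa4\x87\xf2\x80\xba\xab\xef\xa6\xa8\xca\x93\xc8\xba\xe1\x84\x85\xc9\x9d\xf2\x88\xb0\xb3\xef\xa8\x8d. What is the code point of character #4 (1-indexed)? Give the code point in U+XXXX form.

U+F9A8

Offset 0: leading byte 0xE2 = 11100010 → 3-byte char #1 = E2 AA 8A.
Offset 3: leading byte 0xE1 = 11100001 → 3-byte char #2 = E1 A4 87.
Offset 6: leading byte 0xF2 = 11110010 → 4-byte char #3 = F2 80 BA AB.
Offset 10: leading byte 0xEF = 11101111 → 3-byte char #4 = EF A6 A8.
Leading byte 0xEF = 11101111 matches 1110xxxx → 3-byte sequence.
Byte 1: 0xEF = 11101111, payload 1111 (4 bits).
Byte 2: 0xA6 = 10100110 (10xxxxxx ✓), payload 100110.
Byte 3: 0xA8 = 10101000 (10xxxxxx ✓), payload 101000.
Concatenate: 1111100110101000 = 0xF9A8 (16 bits → U+F9A8).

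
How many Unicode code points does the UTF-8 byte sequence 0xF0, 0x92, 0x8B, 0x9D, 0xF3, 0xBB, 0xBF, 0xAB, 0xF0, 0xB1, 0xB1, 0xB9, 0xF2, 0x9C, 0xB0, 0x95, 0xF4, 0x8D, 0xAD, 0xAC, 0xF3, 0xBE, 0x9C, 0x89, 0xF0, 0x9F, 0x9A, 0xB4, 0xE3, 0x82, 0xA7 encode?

8

Byte at offset 0: 0xF0 = 11110000 → 4-byte char (#1). Advance 4.
Byte at offset 4: 0xF3 = 11110011 → 4-byte char (#2). Advance 4.
Byte at offset 8: 0xF0 = 11110000 → 4-byte char (#3). Advance 4.
Byte at offset 12: 0xF2 = 11110010 → 4-byte char (#4). Advance 4.
Byte at offset 16: 0xF4 = 11110100 → 4-byte char (#5). Advance 4.
Byte at offset 20: 0xF3 = 11110011 → 4-byte char (#6). Advance 4.
Byte at offset 24: 0xF0 = 11110000 → 4-byte char (#7). Advance 4.
Byte at offset 28: 0xE3 = 11100011 → 3-byte char (#8). Advance 3.
Reached end at offset 31 after 8 code points.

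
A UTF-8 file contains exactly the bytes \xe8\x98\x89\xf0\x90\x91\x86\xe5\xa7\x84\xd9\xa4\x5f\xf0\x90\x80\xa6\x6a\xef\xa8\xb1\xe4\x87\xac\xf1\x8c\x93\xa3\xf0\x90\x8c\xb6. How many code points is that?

Byte at offset 0: 0xE8 = 11101000 → 3-byte char (#1). Advance 3.
Byte at offset 3: 0xF0 = 11110000 → 4-byte char (#2). Advance 4.
Byte at offset 7: 0xE5 = 11100101 → 3-byte char (#3). Advance 3.
Byte at offset 10: 0xD9 = 11011001 → 2-byte char (#4). Advance 2.
Byte at offset 12: 0x5F = 01011111 → 1-byte char (#5). Advance 1.
Byte at offset 13: 0xF0 = 11110000 → 4-byte char (#6). Advance 4.
Byte at offset 17: 0x6A = 01101010 → 1-byte char (#7). Advance 1.
Byte at offset 18: 0xEF = 11101111 → 3-byte char (#8). Advance 3.
Byte at offset 21: 0xE4 = 11100100 → 3-byte char (#9). Advance 3.
Byte at offset 24: 0xF1 = 11110001 → 4-byte char (#10). Advance 4.
Byte at offset 28: 0xF0 = 11110000 → 4-byte char (#11). Advance 4.
Reached end at offset 32 after 11 code points.

11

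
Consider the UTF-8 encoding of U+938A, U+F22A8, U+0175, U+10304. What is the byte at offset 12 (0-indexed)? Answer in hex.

0x84

U+938A → 3-byte form E9 8E 8A at offsets 0–2.
U+F22A8 → 4-byte form F3 B2 8A A8 at offsets 3–6.
U+0175 → 2-byte form C5 B5 at offsets 7–8.
U+10304 → 4-byte form F0 90 8C 84 at offsets 9–12.
Offset 12 falls in char 4's range; it's byte 4 of F0 90 8C 84 = 0x84.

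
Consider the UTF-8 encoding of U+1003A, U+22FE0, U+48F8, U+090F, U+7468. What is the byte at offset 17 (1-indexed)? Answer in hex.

1-indexed offset 17 is 0-indexed offset 16.
U+1003A → 4-byte form F0 90 80 BA at offsets 0–3.
U+22FE0 → 4-byte form F0 A2 BF A0 at offsets 4–7.
U+48F8 → 3-byte form E4 A3 B8 at offsets 8–10.
U+090F → 3-byte form E0 A4 8F at offsets 11–13.
U+7468 → 3-byte form E7 91 A8 at offsets 14–16.
Offset 16 falls in char 5's range; it's byte 3 of E7 91 A8 = 0xA8.

0xA8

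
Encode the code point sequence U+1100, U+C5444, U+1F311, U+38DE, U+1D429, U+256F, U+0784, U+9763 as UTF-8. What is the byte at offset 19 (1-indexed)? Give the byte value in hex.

0xE2

1-indexed offset 19 is 0-indexed offset 18.
U+1100 → 3-byte form E1 84 80 at offsets 0–2.
U+C5444 → 4-byte form F3 85 91 84 at offsets 3–6.
U+1F311 → 4-byte form F0 9F 8C 91 at offsets 7–10.
U+38DE → 3-byte form E3 A3 9E at offsets 11–13.
U+1D429 → 4-byte form F0 9D 90 A9 at offsets 14–17.
U+256F → 3-byte form E2 95 AF at offsets 18–20.
Offset 18 falls in char 6's range; it's byte 1 of E2 95 AF = 0xE2.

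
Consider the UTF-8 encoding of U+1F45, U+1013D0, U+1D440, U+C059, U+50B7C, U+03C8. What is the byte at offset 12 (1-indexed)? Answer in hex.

0xEC

1-indexed offset 12 is 0-indexed offset 11.
U+1F45 → 3-byte form E1 BD 85 at offsets 0–2.
U+1013D0 → 4-byte form F4 81 8F 90 at offsets 3–6.
U+1D440 → 4-byte form F0 9D 91 80 at offsets 7–10.
U+C059 → 3-byte form EC 81 99 at offsets 11–13.
Offset 11 falls in char 4's range; it's byte 1 of EC 81 99 = 0xEC.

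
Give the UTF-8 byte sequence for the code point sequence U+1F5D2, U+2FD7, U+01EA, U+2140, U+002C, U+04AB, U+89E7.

U+1F5D2: 4-byte form → F0 9F 97 92.
U+2FD7: 3-byte form → E2 BF 97.
U+01EA: 2-byte form → C7 AA.
U+2140: 3-byte form → E2 85 80.
U+002C: 1-byte form → 2C.
U+04AB: 2-byte form → D2 AB.
U+89E7: 3-byte form → E8 A7 A7.
Concatenated (18 bytes): F0 9F 97 92 E2 BF 97 C7 AA E2 85 80 2C D2 AB E8 A7 A7.

F0 9F 97 92 E2 BF 97 C7 AA E2 85 80 2C D2 AB E8 A7 A7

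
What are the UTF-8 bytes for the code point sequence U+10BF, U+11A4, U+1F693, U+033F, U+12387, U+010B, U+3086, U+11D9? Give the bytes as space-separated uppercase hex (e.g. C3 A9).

E1 82 BF E1 86 A4 F0 9F 9A 93 CC BF F0 92 8E 87 C4 8B E3 82 86 E1 87 99

U+10BF: 3-byte form → E1 82 BF.
U+11A4: 3-byte form → E1 86 A4.
U+1F693: 4-byte form → F0 9F 9A 93.
U+033F: 2-byte form → CC BF.
U+12387: 4-byte form → F0 92 8E 87.
U+010B: 2-byte form → C4 8B.
U+3086: 3-byte form → E3 82 86.
U+11D9: 3-byte form → E1 87 99.
Concatenated (24 bytes): E1 82 BF E1 86 A4 F0 9F 9A 93 CC BF F0 92 8E 87 C4 8B E3 82 86 E1 87 99.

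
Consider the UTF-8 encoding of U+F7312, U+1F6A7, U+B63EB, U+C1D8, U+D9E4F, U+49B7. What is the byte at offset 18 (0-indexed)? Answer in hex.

U+F7312 → 4-byte form F3 B7 8C 92 at offsets 0–3.
U+1F6A7 → 4-byte form F0 9F 9A A7 at offsets 4–7.
U+B63EB → 4-byte form F2 B6 8F AB at offsets 8–11.
U+C1D8 → 3-byte form EC 87 98 at offsets 12–14.
U+D9E4F → 4-byte form F3 99 B9 8F at offsets 15–18.
Offset 18 falls in char 5's range; it's byte 4 of F3 99 B9 8F = 0x8F.

0x8F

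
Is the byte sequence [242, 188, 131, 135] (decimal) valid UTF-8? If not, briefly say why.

valid

Leading byte 0xF2 = 11110010 → 4-byte form.
Continuation bytes 0xBC=10111100, 0x83=10000011, 0x87=10000111 all match 10xxxxxx.
Decoded value 0xBC0C7 is ≥ 0x10000 (shortest form) and not a surrogate.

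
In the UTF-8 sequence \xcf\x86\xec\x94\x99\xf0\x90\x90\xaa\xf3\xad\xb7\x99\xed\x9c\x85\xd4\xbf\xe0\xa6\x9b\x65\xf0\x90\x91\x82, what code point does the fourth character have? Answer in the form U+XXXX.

Offset 0: leading byte 0xCF = 11001111 → 2-byte char #1 = CF 86.
Offset 2: leading byte 0xEC = 11101100 → 3-byte char #2 = EC 94 99.
Offset 5: leading byte 0xF0 = 11110000 → 4-byte char #3 = F0 90 90 AA.
Offset 9: leading byte 0xF3 = 11110011 → 4-byte char #4 = F3 AD B7 99.
Leading byte 0xF3 = 11110011 matches 11110xxx → 4-byte sequence.
Byte 1: 0xF3 = 11110011, payload 011 (3 bits).
Byte 2: 0xAD = 10101101 (10xxxxxx ✓), payload 101101.
Byte 3: 0xB7 = 10110111 (10xxxxxx ✓), payload 110111.
Byte 4: 0x99 = 10011001 (10xxxxxx ✓), payload 011001.
Concatenate: 011101101110111011001 = 0xEDDD9 (21 bits → U+EDDD9).

U+EDDD9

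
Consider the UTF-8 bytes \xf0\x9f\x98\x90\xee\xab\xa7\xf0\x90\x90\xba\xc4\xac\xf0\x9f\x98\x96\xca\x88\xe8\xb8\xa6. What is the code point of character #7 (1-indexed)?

U+8E26

Offset 0: leading byte 0xF0 = 11110000 → 4-byte char #1 = F0 9F 98 90.
Offset 4: leading byte 0xEE = 11101110 → 3-byte char #2 = EE AB A7.
Offset 7: leading byte 0xF0 = 11110000 → 4-byte char #3 = F0 90 90 BA.
Offset 11: leading byte 0xC4 = 11000100 → 2-byte char #4 = C4 AC.
Offset 13: leading byte 0xF0 = 11110000 → 4-byte char #5 = F0 9F 98 96.
Offset 17: leading byte 0xCA = 11001010 → 2-byte char #6 = CA 88.
Offset 19: leading byte 0xE8 = 11101000 → 3-byte char #7 = E8 B8 A6.
Leading byte 0xE8 = 11101000 matches 1110xxxx → 3-byte sequence.
Byte 1: 0xE8 = 11101000, payload 1000 (4 bits).
Byte 2: 0xB8 = 10111000 (10xxxxxx ✓), payload 111000.
Byte 3: 0xA6 = 10100110 (10xxxxxx ✓), payload 100110.
Concatenate: 1000111000100110 = 0x8E26 (16 bits → U+8E26).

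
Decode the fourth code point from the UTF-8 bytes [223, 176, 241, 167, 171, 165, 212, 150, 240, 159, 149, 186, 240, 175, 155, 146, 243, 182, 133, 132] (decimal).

U+1F57A

Offset 0: leading byte 0xDF = 11011111 → 2-byte char #1 = DF B0.
Offset 2: leading byte 0xF1 = 11110001 → 4-byte char #2 = F1 A7 AB A5.
Offset 6: leading byte 0xD4 = 11010100 → 2-byte char #3 = D4 96.
Offset 8: leading byte 0xF0 = 11110000 → 4-byte char #4 = F0 9F 95 BA.
Leading byte 0xF0 = 11110000 matches 11110xxx → 4-byte sequence.
Byte 1: 0xF0 = 11110000, payload 000 (3 bits).
Byte 2: 0x9F = 10011111 (10xxxxxx ✓), payload 011111.
Byte 3: 0x95 = 10010101 (10xxxxxx ✓), payload 010101.
Byte 4: 0xBA = 10111010 (10xxxxxx ✓), payload 111010.
Concatenate: 000011111010101111010 = 0x1F57A (21 bits → U+1F57A).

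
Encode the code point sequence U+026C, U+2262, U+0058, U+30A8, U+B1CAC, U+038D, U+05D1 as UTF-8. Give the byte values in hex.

U+026C: 2-byte form → C9 AC.
U+2262: 3-byte form → E2 89 A2.
U+0058: 1-byte form → 58.
U+30A8: 3-byte form → E3 82 A8.
U+B1CAC: 4-byte form → F2 B1 B2 AC.
U+038D: 2-byte form → CE 8D.
U+05D1: 2-byte form → D7 91.
Concatenated (17 bytes): C9 AC E2 89 A2 58 E3 82 A8 F2 B1 B2 AC CE 8D D7 91.

C9 AC E2 89 A2 58 E3 82 A8 F2 B1 B2 AC CE 8D D7 91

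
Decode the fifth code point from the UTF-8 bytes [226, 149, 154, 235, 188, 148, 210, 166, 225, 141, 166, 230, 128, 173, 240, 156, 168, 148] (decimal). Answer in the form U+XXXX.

Offset 0: leading byte 0xE2 = 11100010 → 3-byte char #1 = E2 95 9A.
Offset 3: leading byte 0xEB = 11101011 → 3-byte char #2 = EB BC 94.
Offset 6: leading byte 0xD2 = 11010010 → 2-byte char #3 = D2 A6.
Offset 8: leading byte 0xE1 = 11100001 → 3-byte char #4 = E1 8D A6.
Offset 11: leading byte 0xE6 = 11100110 → 3-byte char #5 = E6 80 AD.
Leading byte 0xE6 = 11100110 matches 1110xxxx → 3-byte sequence.
Byte 1: 0xE6 = 11100110, payload 0110 (4 bits).
Byte 2: 0x80 = 10000000 (10xxxxxx ✓), payload 000000.
Byte 3: 0xAD = 10101101 (10xxxxxx ✓), payload 101101.
Concatenate: 0110000000101101 = 0x602D (16 bits → U+602D).

U+602D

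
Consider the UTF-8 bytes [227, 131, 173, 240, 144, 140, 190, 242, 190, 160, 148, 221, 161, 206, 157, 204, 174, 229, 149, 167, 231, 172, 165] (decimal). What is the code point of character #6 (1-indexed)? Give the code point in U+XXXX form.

Offset 0: leading byte 0xE3 = 11100011 → 3-byte char #1 = E3 83 AD.
Offset 3: leading byte 0xF0 = 11110000 → 4-byte char #2 = F0 90 8C BE.
Offset 7: leading byte 0xF2 = 11110010 → 4-byte char #3 = F2 BE A0 94.
Offset 11: leading byte 0xDD = 11011101 → 2-byte char #4 = DD A1.
Offset 13: leading byte 0xCE = 11001110 → 2-byte char #5 = CE 9D.
Offset 15: leading byte 0xCC = 11001100 → 2-byte char #6 = CC AE.
Leading byte 0xCC = 11001100 matches 110xxxxx → 2-byte sequence.
Byte 1: 0xCC = 11001100, payload 01100 (5 bits).
Byte 2: 0xAE = 10101110 (10xxxxxx ✓), payload 101110.
Concatenate: 01100101110 = 0x32E (11 bits → U+032E).

U+032E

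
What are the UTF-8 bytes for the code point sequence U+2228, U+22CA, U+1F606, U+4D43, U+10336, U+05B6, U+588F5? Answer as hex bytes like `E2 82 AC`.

U+2228: 3-byte form → E2 88 A8.
U+22CA: 3-byte form → E2 8B 8A.
U+1F606: 4-byte form → F0 9F 98 86.
U+4D43: 3-byte form → E4 B5 83.
U+10336: 4-byte form → F0 90 8C B6.
U+05B6: 2-byte form → D6 B6.
U+588F5: 4-byte form → F1 98 A3 B5.
Concatenated (23 bytes): E2 88 A8 E2 8B 8A F0 9F 98 86 E4 B5 83 F0 90 8C B6 D6 B6 F1 98 A3 B5.

E2 88 A8 E2 8B 8A F0 9F 98 86 E4 B5 83 F0 90 8C B6 D6 B6 F1 98 A3 B5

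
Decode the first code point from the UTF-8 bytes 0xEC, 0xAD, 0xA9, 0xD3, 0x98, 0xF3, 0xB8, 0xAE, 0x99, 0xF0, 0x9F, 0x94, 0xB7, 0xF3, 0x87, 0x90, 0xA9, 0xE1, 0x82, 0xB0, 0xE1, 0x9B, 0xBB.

U+CB69

Offset 0: leading byte 0xEC = 11101100 → 3-byte char #1 = EC AD A9.
Leading byte 0xEC = 11101100 matches 1110xxxx → 3-byte sequence.
Byte 1: 0xEC = 11101100, payload 1100 (4 bits).
Byte 2: 0xAD = 10101101 (10xxxxxx ✓), payload 101101.
Byte 3: 0xA9 = 10101001 (10xxxxxx ✓), payload 101001.
Concatenate: 1100101101101001 = 0xCB69 (16 bits → U+CB69).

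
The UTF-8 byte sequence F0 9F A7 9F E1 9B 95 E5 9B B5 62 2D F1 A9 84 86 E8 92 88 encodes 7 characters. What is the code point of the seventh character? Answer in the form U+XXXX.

Offset 0: leading byte 0xF0 = 11110000 → 4-byte char #1 = F0 9F A7 9F.
Offset 4: leading byte 0xE1 = 11100001 → 3-byte char #2 = E1 9B 95.
Offset 7: leading byte 0xE5 = 11100101 → 3-byte char #3 = E5 9B B5.
Offset 10: leading byte 0x62 = 01100010 → 1-byte char #4 = 62.
Offset 11: leading byte 0x2D = 00101101 → 1-byte char #5 = 2D.
Offset 12: leading byte 0xF1 = 11110001 → 4-byte char #6 = F1 A9 84 86.
Offset 16: leading byte 0xE8 = 11101000 → 3-byte char #7 = E8 92 88.
Leading byte 0xE8 = 11101000 matches 1110xxxx → 3-byte sequence.
Byte 1: 0xE8 = 11101000, payload 1000 (4 bits).
Byte 2: 0x92 = 10010010 (10xxxxxx ✓), payload 010010.
Byte 3: 0x88 = 10001000 (10xxxxxx ✓), payload 001000.
Concatenate: 1000010010001000 = 0x8488 (16 bits → U+8488).

U+8488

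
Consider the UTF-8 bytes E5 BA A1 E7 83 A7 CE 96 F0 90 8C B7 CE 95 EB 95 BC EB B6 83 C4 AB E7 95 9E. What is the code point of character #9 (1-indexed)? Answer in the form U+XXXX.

U+755E

Offset 0: leading byte 0xE5 = 11100101 → 3-byte char #1 = E5 BA A1.
Offset 3: leading byte 0xE7 = 11100111 → 3-byte char #2 = E7 83 A7.
Offset 6: leading byte 0xCE = 11001110 → 2-byte char #3 = CE 96.
Offset 8: leading byte 0xF0 = 11110000 → 4-byte char #4 = F0 90 8C B7.
Offset 12: leading byte 0xCE = 11001110 → 2-byte char #5 = CE 95.
Offset 14: leading byte 0xEB = 11101011 → 3-byte char #6 = EB 95 BC.
Offset 17: leading byte 0xEB = 11101011 → 3-byte char #7 = EB B6 83.
Offset 20: leading byte 0xC4 = 11000100 → 2-byte char #8 = C4 AB.
Offset 22: leading byte 0xE7 = 11100111 → 3-byte char #9 = E7 95 9E.
Leading byte 0xE7 = 11100111 matches 1110xxxx → 3-byte sequence.
Byte 1: 0xE7 = 11100111, payload 0111 (4 bits).
Byte 2: 0x95 = 10010101 (10xxxxxx ✓), payload 010101.
Byte 3: 0x9E = 10011110 (10xxxxxx ✓), payload 011110.
Concatenate: 0111010101011110 = 0x755E (16 bits → U+755E).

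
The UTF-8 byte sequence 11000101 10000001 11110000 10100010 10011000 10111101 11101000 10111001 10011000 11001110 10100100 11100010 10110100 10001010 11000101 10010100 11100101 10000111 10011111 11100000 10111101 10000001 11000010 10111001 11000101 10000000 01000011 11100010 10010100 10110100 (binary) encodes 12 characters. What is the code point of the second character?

U+2263D

Offset 0: leading byte 0xC5 = 11000101 → 2-byte char #1 = C5 81.
Offset 2: leading byte 0xF0 = 11110000 → 4-byte char #2 = F0 A2 98 BD.
Leading byte 0xF0 = 11110000 matches 11110xxx → 4-byte sequence.
Byte 1: 0xF0 = 11110000, payload 000 (3 bits).
Byte 2: 0xA2 = 10100010 (10xxxxxx ✓), payload 100010.
Byte 3: 0x98 = 10011000 (10xxxxxx ✓), payload 011000.
Byte 4: 0xBD = 10111101 (10xxxxxx ✓), payload 111101.
Concatenate: 000100010011000111101 = 0x2263D (21 bits → U+2263D).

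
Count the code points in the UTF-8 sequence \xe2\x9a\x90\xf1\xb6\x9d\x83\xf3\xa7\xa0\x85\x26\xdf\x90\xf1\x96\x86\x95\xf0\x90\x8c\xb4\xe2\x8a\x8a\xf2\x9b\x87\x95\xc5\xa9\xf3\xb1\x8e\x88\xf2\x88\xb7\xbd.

Byte at offset 0: 0xE2 = 11100010 → 3-byte char (#1). Advance 3.
Byte at offset 3: 0xF1 = 11110001 → 4-byte char (#2). Advance 4.
Byte at offset 7: 0xF3 = 11110011 → 4-byte char (#3). Advance 4.
Byte at offset 11: 0x26 = 00100110 → 1-byte char (#4). Advance 1.
Byte at offset 12: 0xDF = 11011111 → 2-byte char (#5). Advance 2.
Byte at offset 14: 0xF1 = 11110001 → 4-byte char (#6). Advance 4.
Byte at offset 18: 0xF0 = 11110000 → 4-byte char (#7). Advance 4.
Byte at offset 22: 0xE2 = 11100010 → 3-byte char (#8). Advance 3.
Byte at offset 25: 0xF2 = 11110010 → 4-byte char (#9). Advance 4.
Byte at offset 29: 0xC5 = 11000101 → 2-byte char (#10). Advance 2.
Byte at offset 31: 0xF3 = 11110011 → 4-byte char (#11). Advance 4.
Byte at offset 35: 0xF2 = 11110010 → 4-byte char (#12). Advance 4.
Reached end at offset 39 after 12 code points.

12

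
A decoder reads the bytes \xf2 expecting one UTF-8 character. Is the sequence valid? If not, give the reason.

invalid (sequence truncated)

Leading byte 0xF2 = 11110010 → 4-byte form, but only 1 byte is present.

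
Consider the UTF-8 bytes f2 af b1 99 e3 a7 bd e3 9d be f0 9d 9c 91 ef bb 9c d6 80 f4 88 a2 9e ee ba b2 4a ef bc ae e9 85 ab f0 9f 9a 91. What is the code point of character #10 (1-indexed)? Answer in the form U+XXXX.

Offset 0: leading byte 0xF2 = 11110010 → 4-byte char #1 = F2 AF B1 99.
Offset 4: leading byte 0xE3 = 11100011 → 3-byte char #2 = E3 A7 BD.
Offset 7: leading byte 0xE3 = 11100011 → 3-byte char #3 = E3 9D BE.
Offset 10: leading byte 0xF0 = 11110000 → 4-byte char #4 = F0 9D 9C 91.
Offset 14: leading byte 0xEF = 11101111 → 3-byte char #5 = EF BB 9C.
Offset 17: leading byte 0xD6 = 11010110 → 2-byte char #6 = D6 80.
Offset 19: leading byte 0xF4 = 11110100 → 4-byte char #7 = F4 88 A2 9E.
Offset 23: leading byte 0xEE = 11101110 → 3-byte char #8 = EE BA B2.
Offset 26: leading byte 0x4A = 01001010 → 1-byte char #9 = 4A.
Offset 27: leading byte 0xEF = 11101111 → 3-byte char #10 = EF BC AE.
Leading byte 0xEF = 11101111 matches 1110xxxx → 3-byte sequence.
Byte 1: 0xEF = 11101111, payload 1111 (4 bits).
Byte 2: 0xBC = 10111100 (10xxxxxx ✓), payload 111100.
Byte 3: 0xAE = 10101110 (10xxxxxx ✓), payload 101110.
Concatenate: 1111111100101110 = 0xFF2E (16 bits → U+FF2E).

U+FF2E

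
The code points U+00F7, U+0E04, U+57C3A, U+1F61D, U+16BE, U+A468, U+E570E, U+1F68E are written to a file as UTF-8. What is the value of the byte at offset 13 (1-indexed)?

0x9D

1-indexed offset 13 is 0-indexed offset 12.
U+00F7 → 2-byte form C3 B7 at offsets 0–1.
U+0E04 → 3-byte form E0 B8 84 at offsets 2–4.
U+57C3A → 4-byte form F1 97 B0 BA at offsets 5–8.
U+1F61D → 4-byte form F0 9F 98 9D at offsets 9–12.
Offset 12 falls in char 4's range; it's byte 4 of F0 9F 98 9D = 0x9D.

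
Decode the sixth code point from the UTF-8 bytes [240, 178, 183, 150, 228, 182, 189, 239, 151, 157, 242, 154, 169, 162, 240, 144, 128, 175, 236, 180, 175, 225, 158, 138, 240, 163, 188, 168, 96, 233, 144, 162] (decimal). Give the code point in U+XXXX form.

Offset 0: leading byte 0xF0 = 11110000 → 4-byte char #1 = F0 B2 B7 96.
Offset 4: leading byte 0xE4 = 11100100 → 3-byte char #2 = E4 B6 BD.
Offset 7: leading byte 0xEF = 11101111 → 3-byte char #3 = EF 97 9D.
Offset 10: leading byte 0xF2 = 11110010 → 4-byte char #4 = F2 9A A9 A2.
Offset 14: leading byte 0xF0 = 11110000 → 4-byte char #5 = F0 90 80 AF.
Offset 18: leading byte 0xEC = 11101100 → 3-byte char #6 = EC B4 AF.
Leading byte 0xEC = 11101100 matches 1110xxxx → 3-byte sequence.
Byte 1: 0xEC = 11101100, payload 1100 (4 bits).
Byte 2: 0xB4 = 10110100 (10xxxxxx ✓), payload 110100.
Byte 3: 0xAF = 10101111 (10xxxxxx ✓), payload 101111.
Concatenate: 1100110100101111 = 0xCD2F (16 bits → U+CD2F).

U+CD2F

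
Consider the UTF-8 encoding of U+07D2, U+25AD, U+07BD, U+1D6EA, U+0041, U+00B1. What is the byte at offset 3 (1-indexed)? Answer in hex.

0xE2

1-indexed offset 3 is 0-indexed offset 2.
U+07D2 → 2-byte form DF 92 at offsets 0–1.
U+25AD → 3-byte form E2 96 AD at offsets 2–4.
Offset 2 falls in char 2's range; it's byte 1 of E2 96 AD = 0xE2.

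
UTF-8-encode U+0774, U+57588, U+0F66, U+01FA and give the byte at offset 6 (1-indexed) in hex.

0x88

1-indexed offset 6 is 0-indexed offset 5.
U+0774 → 2-byte form DD B4 at offsets 0–1.
U+57588 → 4-byte form F1 97 96 88 at offsets 2–5.
Offset 5 falls in char 2's range; it's byte 4 of F1 97 96 88 = 0x88.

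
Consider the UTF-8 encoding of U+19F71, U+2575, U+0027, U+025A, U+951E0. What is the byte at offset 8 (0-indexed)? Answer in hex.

U+19F71 → 4-byte form F0 99 BD B1 at offsets 0–3.
U+2575 → 3-byte form E2 95 B5 at offsets 4–6.
U+0027 → 1-byte form 27 at offsets 7–7.
U+025A → 2-byte form C9 9A at offsets 8–9.
Offset 8 falls in char 4's range; it's byte 1 of C9 9A = 0xC9.

0xC9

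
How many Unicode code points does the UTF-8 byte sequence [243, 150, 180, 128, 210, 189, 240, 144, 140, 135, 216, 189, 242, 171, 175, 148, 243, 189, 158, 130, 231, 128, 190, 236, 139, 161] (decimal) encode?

Byte at offset 0: 0xF3 = 11110011 → 4-byte char (#1). Advance 4.
Byte at offset 4: 0xD2 = 11010010 → 2-byte char (#2). Advance 2.
Byte at offset 6: 0xF0 = 11110000 → 4-byte char (#3). Advance 4.
Byte at offset 10: 0xD8 = 11011000 → 2-byte char (#4). Advance 2.
Byte at offset 12: 0xF2 = 11110010 → 4-byte char (#5). Advance 4.
Byte at offset 16: 0xF3 = 11110011 → 4-byte char (#6). Advance 4.
Byte at offset 20: 0xE7 = 11100111 → 3-byte char (#7). Advance 3.
Byte at offset 23: 0xEC = 11101100 → 3-byte char (#8). Advance 3.
Reached end at offset 26 after 8 code points.

8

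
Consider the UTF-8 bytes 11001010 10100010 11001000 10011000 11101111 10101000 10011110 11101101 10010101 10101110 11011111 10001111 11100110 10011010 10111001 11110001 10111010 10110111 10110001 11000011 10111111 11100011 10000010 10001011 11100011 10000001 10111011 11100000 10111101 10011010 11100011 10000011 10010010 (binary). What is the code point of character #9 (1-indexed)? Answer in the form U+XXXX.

U+308B

Offset 0: leading byte 0xCA = 11001010 → 2-byte char #1 = CA A2.
Offset 2: leading byte 0xC8 = 11001000 → 2-byte char #2 = C8 98.
Offset 4: leading byte 0xEF = 11101111 → 3-byte char #3 = EF A8 9E.
Offset 7: leading byte 0xED = 11101101 → 3-byte char #4 = ED 95 AE.
Offset 10: leading byte 0xDF = 11011111 → 2-byte char #5 = DF 8F.
Offset 12: leading byte 0xE6 = 11100110 → 3-byte char #6 = E6 9A B9.
Offset 15: leading byte 0xF1 = 11110001 → 4-byte char #7 = F1 BA B7 B1.
Offset 19: leading byte 0xC3 = 11000011 → 2-byte char #8 = C3 BF.
Offset 21: leading byte 0xE3 = 11100011 → 3-byte char #9 = E3 82 8B.
Leading byte 0xE3 = 11100011 matches 1110xxxx → 3-byte sequence.
Byte 1: 0xE3 = 11100011, payload 0011 (4 bits).
Byte 2: 0x82 = 10000010 (10xxxxxx ✓), payload 000010.
Byte 3: 0x8B = 10001011 (10xxxxxx ✓), payload 001011.
Concatenate: 0011000010001011 = 0x308B (16 bits → U+308B).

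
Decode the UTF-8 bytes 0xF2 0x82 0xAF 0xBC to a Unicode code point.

Leading byte 0xF2 = 11110010 matches 11110xxx → 4-byte sequence.
Byte 1: 0xF2 = 11110010, payload 010 (3 bits).
Byte 2: 0x82 = 10000010 (10xxxxxx ✓), payload 000010.
Byte 3: 0xAF = 10101111 (10xxxxxx ✓), payload 101111.
Byte 4: 0xBC = 10111100 (10xxxxxx ✓), payload 111100.
Concatenate: 010000010101111111100 = 0x82BFC (21 bits → U+82BFC).

U+82BFC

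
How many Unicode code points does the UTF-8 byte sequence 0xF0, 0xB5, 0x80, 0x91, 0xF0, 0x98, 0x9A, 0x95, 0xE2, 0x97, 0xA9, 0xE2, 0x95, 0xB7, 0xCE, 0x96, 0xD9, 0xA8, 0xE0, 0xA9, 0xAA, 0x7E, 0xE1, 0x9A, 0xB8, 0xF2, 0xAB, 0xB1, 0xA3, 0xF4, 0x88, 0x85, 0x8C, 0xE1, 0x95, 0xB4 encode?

Byte at offset 0: 0xF0 = 11110000 → 4-byte char (#1). Advance 4.
Byte at offset 4: 0xF0 = 11110000 → 4-byte char (#2). Advance 4.
Byte at offset 8: 0xE2 = 11100010 → 3-byte char (#3). Advance 3.
Byte at offset 11: 0xE2 = 11100010 → 3-byte char (#4). Advance 3.
Byte at offset 14: 0xCE = 11001110 → 2-byte char (#5). Advance 2.
Byte at offset 16: 0xD9 = 11011001 → 2-byte char (#6). Advance 2.
Byte at offset 18: 0xE0 = 11100000 → 3-byte char (#7). Advance 3.
Byte at offset 21: 0x7E = 01111110 → 1-byte char (#8). Advance 1.
Byte at offset 22: 0xE1 = 11100001 → 3-byte char (#9). Advance 3.
Byte at offset 25: 0xF2 = 11110010 → 4-byte char (#10). Advance 4.
Byte at offset 29: 0xF4 = 11110100 → 4-byte char (#11). Advance 4.
Byte at offset 33: 0xE1 = 11100001 → 3-byte char (#12). Advance 3.
Reached end at offset 36 after 12 code points.

12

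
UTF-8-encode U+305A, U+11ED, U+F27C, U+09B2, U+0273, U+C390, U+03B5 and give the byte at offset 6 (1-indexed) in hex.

1-indexed offset 6 is 0-indexed offset 5.
U+305A → 3-byte form E3 81 9A at offsets 0–2.
U+11ED → 3-byte form E1 87 AD at offsets 3–5.
Offset 5 falls in char 2's range; it's byte 3 of E1 87 AD = 0xAD.

0xAD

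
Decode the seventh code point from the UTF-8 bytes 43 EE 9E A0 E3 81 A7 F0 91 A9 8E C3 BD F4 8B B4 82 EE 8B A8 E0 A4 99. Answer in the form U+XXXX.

U+E2E8

Offset 0: leading byte 0x43 = 01000011 → 1-byte char #1 = 43.
Offset 1: leading byte 0xEE = 11101110 → 3-byte char #2 = EE 9E A0.
Offset 4: leading byte 0xE3 = 11100011 → 3-byte char #3 = E3 81 A7.
Offset 7: leading byte 0xF0 = 11110000 → 4-byte char #4 = F0 91 A9 8E.
Offset 11: leading byte 0xC3 = 11000011 → 2-byte char #5 = C3 BD.
Offset 13: leading byte 0xF4 = 11110100 → 4-byte char #6 = F4 8B B4 82.
Offset 17: leading byte 0xEE = 11101110 → 3-byte char #7 = EE 8B A8.
Leading byte 0xEE = 11101110 matches 1110xxxx → 3-byte sequence.
Byte 1: 0xEE = 11101110, payload 1110 (4 bits).
Byte 2: 0x8B = 10001011 (10xxxxxx ✓), payload 001011.
Byte 3: 0xA8 = 10101000 (10xxxxxx ✓), payload 101000.
Concatenate: 1110001011101000 = 0xE2E8 (16 bits → U+E2E8).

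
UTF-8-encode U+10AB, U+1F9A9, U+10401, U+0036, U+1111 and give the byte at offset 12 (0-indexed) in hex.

0xE1

U+10AB → 3-byte form E1 82 AB at offsets 0–2.
U+1F9A9 → 4-byte form F0 9F A6 A9 at offsets 3–6.
U+10401 → 4-byte form F0 90 90 81 at offsets 7–10.
U+0036 → 1-byte form 36 at offsets 11–11.
U+1111 → 3-byte form E1 84 91 at offsets 12–14.
Offset 12 falls in char 5's range; it's byte 1 of E1 84 91 = 0xE1.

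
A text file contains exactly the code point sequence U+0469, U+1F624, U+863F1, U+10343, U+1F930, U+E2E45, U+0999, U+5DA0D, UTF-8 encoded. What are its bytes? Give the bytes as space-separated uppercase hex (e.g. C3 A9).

D1 A9 F0 9F 98 A4 F2 86 8F B1 F0 90 8D 83 F0 9F A4 B0 F3 A2 B9 85 E0 A6 99 F1 9D A8 8D

U+0469: 2-byte form → D1 A9.
U+1F624: 4-byte form → F0 9F 98 A4.
U+863F1: 4-byte form → F2 86 8F B1.
U+10343: 4-byte form → F0 90 8D 83.
U+1F930: 4-byte form → F0 9F A4 B0.
U+E2E45: 4-byte form → F3 A2 B9 85.
U+0999: 3-byte form → E0 A6 99.
U+5DA0D: 4-byte form → F1 9D A8 8D.
Concatenated (29 bytes): D1 A9 F0 9F 98 A4 F2 86 8F B1 F0 90 8D 83 F0 9F A4 B0 F3 A2 B9 85 E0 A6 99 F1 9D A8 8D.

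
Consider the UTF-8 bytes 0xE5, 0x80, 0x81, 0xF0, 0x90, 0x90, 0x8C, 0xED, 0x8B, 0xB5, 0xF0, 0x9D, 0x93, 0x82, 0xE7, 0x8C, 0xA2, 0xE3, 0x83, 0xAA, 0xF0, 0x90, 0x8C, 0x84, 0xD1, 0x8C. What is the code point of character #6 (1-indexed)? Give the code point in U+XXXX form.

U+30EA

Offset 0: leading byte 0xE5 = 11100101 → 3-byte char #1 = E5 80 81.
Offset 3: leading byte 0xF0 = 11110000 → 4-byte char #2 = F0 90 90 8C.
Offset 7: leading byte 0xED = 11101101 → 3-byte char #3 = ED 8B B5.
Offset 10: leading byte 0xF0 = 11110000 → 4-byte char #4 = F0 9D 93 82.
Offset 14: leading byte 0xE7 = 11100111 → 3-byte char #5 = E7 8C A2.
Offset 17: leading byte 0xE3 = 11100011 → 3-byte char #6 = E3 83 AA.
Leading byte 0xE3 = 11100011 matches 1110xxxx → 3-byte sequence.
Byte 1: 0xE3 = 11100011, payload 0011 (4 bits).
Byte 2: 0x83 = 10000011 (10xxxxxx ✓), payload 000011.
Byte 3: 0xAA = 10101010 (10xxxxxx ✓), payload 101010.
Concatenate: 0011000011101010 = 0x30EA (16 bits → U+30EA).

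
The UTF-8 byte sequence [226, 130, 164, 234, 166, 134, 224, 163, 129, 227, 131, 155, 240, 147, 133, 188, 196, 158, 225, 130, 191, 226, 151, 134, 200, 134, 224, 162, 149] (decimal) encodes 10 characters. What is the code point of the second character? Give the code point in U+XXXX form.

Offset 0: leading byte 0xE2 = 11100010 → 3-byte char #1 = E2 82 A4.
Offset 3: leading byte 0xEA = 11101010 → 3-byte char #2 = EA A6 86.
Leading byte 0xEA = 11101010 matches 1110xxxx → 3-byte sequence.
Byte 1: 0xEA = 11101010, payload 1010 (4 bits).
Byte 2: 0xA6 = 10100110 (10xxxxxx ✓), payload 100110.
Byte 3: 0x86 = 10000110 (10xxxxxx ✓), payload 000110.
Concatenate: 1010100110000110 = 0xA986 (16 bits → U+A986).

U+A986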